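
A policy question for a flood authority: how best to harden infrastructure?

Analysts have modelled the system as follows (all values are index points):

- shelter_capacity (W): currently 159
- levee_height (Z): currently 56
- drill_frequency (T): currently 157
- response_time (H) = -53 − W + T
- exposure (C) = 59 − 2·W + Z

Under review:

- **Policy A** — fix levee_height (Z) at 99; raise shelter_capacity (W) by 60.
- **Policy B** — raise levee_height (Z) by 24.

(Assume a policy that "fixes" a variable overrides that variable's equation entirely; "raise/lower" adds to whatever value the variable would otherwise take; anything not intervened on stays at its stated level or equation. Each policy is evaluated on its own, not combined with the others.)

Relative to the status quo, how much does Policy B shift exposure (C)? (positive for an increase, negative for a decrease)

24

Baseline:
  W = 159
  Z = 56
  C = 59 − 2·159 + 56 = -203
Policy B (Z + 24):
  W = 159
  Z = 56 + 24 = 80
  C = 59 − 2·159 + 80 = -179
Change in C: -179 − (-203) = 24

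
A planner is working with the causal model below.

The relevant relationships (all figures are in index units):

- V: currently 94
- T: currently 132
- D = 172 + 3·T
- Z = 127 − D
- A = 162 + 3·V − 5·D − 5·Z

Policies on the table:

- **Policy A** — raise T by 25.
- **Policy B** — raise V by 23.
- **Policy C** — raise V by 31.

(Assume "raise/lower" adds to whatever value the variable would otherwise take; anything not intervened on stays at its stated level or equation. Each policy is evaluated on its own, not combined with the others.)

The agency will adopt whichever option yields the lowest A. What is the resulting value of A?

-191

Policy A (T + 25):
  V = 94
  T = 132 + 25 = 157
  D = 172 + 3·157 = 643
  Z = 127 − 643 = -516
  A = 162 + 3·94 − 5·643 − 5·(-516) = -191
Policy B (V + 23):
  V = 94 + 23 = 117
  T = 132
  D = 172 + 3·132 = 568
  Z = 127 − 568 = -441
  A = 162 + 3·117 − 5·568 − 5·(-441) = -122
Policy C (V + 31):
  V = 94 + 31 = 125
  T = 132
  D = 172 + 3·132 = 568
  Z = 127 − 568 = -441
  A = 162 + 3·125 − 5·568 − 5·(-441) = -98
Comparing — Policy A: A=-191, Policy B: A=-122, Policy C: A=-98. Lowest is -191 (Policy A).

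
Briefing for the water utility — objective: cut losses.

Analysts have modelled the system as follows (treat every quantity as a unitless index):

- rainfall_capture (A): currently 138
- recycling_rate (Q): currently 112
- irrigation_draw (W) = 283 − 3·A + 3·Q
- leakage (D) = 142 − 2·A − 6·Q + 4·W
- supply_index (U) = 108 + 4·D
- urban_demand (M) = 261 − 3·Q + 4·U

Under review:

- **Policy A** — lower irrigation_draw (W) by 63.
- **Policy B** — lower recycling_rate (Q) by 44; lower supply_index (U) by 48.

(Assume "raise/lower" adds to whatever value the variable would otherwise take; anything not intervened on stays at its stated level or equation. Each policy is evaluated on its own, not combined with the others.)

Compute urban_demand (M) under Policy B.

-3703

Policy B (Q − 44, U − 48):
  A = 138
  Q = 112 − 44 = 68
  W = 283 − 3·138 + 3·68 = 73
  D = 142 − 2·138 − 6·68 + 4·73 = -250
  U = 108 + 4·(-250) (−48 from intervention) = -940
  M = 261 − 3·68 + 4·(-940) = -3703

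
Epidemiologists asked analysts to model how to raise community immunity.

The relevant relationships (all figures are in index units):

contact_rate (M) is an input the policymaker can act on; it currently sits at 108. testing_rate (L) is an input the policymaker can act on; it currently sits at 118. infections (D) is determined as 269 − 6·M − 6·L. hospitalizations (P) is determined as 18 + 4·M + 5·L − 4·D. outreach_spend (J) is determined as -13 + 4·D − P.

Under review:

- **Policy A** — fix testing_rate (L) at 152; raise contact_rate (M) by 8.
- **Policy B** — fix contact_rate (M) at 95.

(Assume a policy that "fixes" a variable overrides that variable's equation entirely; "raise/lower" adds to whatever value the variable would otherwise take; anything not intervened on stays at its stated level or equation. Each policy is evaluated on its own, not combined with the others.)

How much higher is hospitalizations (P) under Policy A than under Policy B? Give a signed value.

1574

Policy A (L := 152, M + 8):
  M = 108 + 8 = 116
  L = 152
  D = 269 − 6·116 − 6·152 = -1339
  P = 18 + 4·116 + 5·152 − 4·(-1339) = 6598
Policy B (M := 95):
  M = 95
  L = 118
  D = 269 − 6·95 − 6·118 = -1009
  P = 18 + 4·95 + 5·118 − 4·(-1009) = 5024
P: 6598 − 5024 = 1574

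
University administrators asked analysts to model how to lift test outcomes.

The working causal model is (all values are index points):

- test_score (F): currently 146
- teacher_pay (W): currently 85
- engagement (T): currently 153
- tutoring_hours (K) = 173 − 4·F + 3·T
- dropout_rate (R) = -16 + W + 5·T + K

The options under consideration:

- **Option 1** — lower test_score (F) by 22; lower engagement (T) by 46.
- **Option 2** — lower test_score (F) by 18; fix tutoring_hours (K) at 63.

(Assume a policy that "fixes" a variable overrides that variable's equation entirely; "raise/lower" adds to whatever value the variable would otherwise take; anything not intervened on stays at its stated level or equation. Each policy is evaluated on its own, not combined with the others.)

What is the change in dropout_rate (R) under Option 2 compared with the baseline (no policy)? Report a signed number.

Baseline:
  F = 146
  W = 85
  T = 153
  K = 173 − 4·146 + 3·153 = 48
  R = -16 + 85 + 5·153 + 48 = 882
Option 2 (F − 18, K := 63):
  F = 146 − 18 = 128
  W = 85
  T = 153
  K = 63
  R = -16 + 85 + 5·153 + 63 = 897
Change in R: 897 − 882 = 15

15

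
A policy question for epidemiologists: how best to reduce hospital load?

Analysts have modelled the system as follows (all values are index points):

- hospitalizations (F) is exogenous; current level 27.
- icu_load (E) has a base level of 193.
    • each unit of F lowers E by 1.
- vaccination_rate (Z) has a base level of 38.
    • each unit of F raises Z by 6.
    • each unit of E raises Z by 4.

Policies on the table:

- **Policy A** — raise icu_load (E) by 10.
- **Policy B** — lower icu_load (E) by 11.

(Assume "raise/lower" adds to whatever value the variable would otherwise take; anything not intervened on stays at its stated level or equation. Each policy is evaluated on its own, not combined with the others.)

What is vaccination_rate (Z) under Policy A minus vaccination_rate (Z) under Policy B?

84

Policy A (E + 10):
  F = 27
  E = 193 − 27 (+10 from intervention) = 176
  Z = 38 + 6·27 + 4·176 = 904
Policy B (E − 11):
  F = 27
  E = 193 − 27 (−11 from intervention) = 155
  Z = 38 + 6·27 + 4·155 = 820
Z: 904 − 820 = 84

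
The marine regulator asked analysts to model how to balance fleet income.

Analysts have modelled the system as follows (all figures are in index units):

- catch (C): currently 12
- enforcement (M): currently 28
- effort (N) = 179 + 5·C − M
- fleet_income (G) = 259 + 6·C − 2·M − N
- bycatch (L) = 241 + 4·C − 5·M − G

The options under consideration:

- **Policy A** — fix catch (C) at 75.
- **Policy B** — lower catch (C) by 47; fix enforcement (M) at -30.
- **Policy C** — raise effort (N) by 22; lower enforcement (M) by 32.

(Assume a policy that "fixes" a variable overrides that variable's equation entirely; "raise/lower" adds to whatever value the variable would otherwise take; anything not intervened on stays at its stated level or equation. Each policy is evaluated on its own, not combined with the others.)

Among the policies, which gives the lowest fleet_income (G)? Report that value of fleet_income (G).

74

Policy A (C := 75):
  C = 75
  M = 28
  N = 179 + 5·75 − 28 = 526
  G = 259 + 6·75 − 2·28 − 526 = 127
Policy B (C − 47, M := -30):
  C = 12 − 47 = -35
  M = -30
  N = 179 + 5·(-35) − (-30) = 34
  G = 259 + 6·(-35) − 2·(-30) − 34 = 75
Policy C (N + 22, M − 32):
  C = 12
  M = 28 − 32 = -4
  N = 179 + 5·12 − (-4) (+22 from intervention) = 265
  G = 259 + 6·12 − 2·(-4) − 265 = 74
Comparing — Policy A: G=127, Policy B: G=75, Policy C: G=74. Lowest is 74 (Policy C).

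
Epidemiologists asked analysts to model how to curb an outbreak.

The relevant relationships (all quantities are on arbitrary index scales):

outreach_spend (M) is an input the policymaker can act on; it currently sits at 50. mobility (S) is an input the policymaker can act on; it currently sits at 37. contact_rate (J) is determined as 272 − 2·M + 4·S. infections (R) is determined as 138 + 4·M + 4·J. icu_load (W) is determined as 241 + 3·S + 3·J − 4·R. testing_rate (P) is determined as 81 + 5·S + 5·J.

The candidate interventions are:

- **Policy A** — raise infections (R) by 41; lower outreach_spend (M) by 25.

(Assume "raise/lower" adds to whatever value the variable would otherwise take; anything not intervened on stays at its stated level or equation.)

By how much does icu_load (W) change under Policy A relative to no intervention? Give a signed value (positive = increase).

Baseline:
  M = 50
  S = 37
  J = 272 − 2·50 + 4·37 = 320
  R = 138 + 4·50 + 4·320 = 1618
  W = 241 + 3·37 + 3·320 − 4·1618 = -5160
Policy A (R + 41, M − 25):
  M = 50 − 25 = 25
  S = 37
  J = 272 − 2·25 + 4·37 = 370
  R = 138 + 4·25 + 4·370 (+41 from intervention) = 1759
  W = 241 + 3·37 + 3·370 − 4·1759 = -5574
Change in W: -5574 − (-5160) = -414

-414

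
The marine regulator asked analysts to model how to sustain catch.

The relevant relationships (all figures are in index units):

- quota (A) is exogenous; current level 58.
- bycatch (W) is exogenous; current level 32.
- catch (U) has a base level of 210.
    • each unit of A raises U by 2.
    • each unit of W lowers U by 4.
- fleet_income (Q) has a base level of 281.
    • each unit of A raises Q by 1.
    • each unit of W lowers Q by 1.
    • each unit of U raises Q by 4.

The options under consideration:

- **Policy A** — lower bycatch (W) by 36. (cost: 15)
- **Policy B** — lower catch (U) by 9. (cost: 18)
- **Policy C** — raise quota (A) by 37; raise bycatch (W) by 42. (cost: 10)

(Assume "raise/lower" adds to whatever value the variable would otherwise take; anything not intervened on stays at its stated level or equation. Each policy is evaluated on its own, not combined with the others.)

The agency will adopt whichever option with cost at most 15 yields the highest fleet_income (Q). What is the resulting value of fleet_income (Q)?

1711

Policy A (W − 36):
  A = 58
  W = 32 − 36 = -4
  U = 210 + 2·58 − 4·(-4) = 342
  Q = 281 + 58 − (-4) + 4·342 = 1711
Policy C (A + 37, W + 42):
  A = 58 + 37 = 95
  W = 32 + 42 = 74
  U = 210 + 2·95 − 4·74 = 104
  Q = 281 + 95 − 74 + 4·104 = 718
Comparing — Policy A: Q=1711, Policy C: Q=718. Highest is 1711 (Policy A).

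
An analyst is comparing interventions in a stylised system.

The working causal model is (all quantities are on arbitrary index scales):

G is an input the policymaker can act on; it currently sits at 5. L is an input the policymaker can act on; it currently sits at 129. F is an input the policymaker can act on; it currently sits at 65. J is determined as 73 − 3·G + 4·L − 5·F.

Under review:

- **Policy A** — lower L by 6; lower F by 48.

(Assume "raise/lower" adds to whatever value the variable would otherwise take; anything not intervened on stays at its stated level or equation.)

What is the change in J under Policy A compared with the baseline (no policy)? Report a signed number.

216

Baseline:
  G = 5
  L = 129
  F = 65
  J = 73 − 3·5 + 4·129 − 5·65 = 249
Policy A (L − 6, F − 48):
  G = 5
  L = 129 − 6 = 123
  F = 65 − 48 = 17
  J = 73 − 3·5 + 4·123 − 5·17 = 465
Change in J: 465 − 249 = 216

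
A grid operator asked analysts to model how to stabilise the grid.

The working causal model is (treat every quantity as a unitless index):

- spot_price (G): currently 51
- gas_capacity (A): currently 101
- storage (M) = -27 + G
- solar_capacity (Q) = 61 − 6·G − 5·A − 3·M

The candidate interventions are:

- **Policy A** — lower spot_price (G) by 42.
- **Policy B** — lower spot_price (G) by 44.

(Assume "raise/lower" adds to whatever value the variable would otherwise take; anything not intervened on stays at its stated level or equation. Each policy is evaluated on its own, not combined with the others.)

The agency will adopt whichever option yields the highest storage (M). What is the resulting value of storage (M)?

-18

Policy A (G − 42):
  G = 51 − 42 = 9
  M = -27 + 9 = -18
Policy B (G − 44):
  G = 51 − 44 = 7
  M = -27 + 7 = -20
Comparing — Policy A: M=-18, Policy B: M=-20. Highest is -18 (Policy A).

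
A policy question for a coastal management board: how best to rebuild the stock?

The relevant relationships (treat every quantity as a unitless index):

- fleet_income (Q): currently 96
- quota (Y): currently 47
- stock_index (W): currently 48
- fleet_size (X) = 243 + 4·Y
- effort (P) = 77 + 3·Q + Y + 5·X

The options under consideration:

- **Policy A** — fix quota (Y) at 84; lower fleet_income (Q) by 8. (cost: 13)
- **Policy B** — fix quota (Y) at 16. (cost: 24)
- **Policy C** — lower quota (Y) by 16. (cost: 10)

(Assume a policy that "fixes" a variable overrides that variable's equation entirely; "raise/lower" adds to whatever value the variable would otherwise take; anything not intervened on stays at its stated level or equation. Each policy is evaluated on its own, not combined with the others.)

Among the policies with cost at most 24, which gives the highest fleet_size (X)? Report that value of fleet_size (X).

Policy A (Y := 84, Q − 8):
  Y = 84
  X = 243 + 4·84 = 579
Policy B (Y := 16):
  Y = 16
  X = 243 + 4·16 = 307
Policy C (Y − 16):
  Y = 47 − 16 = 31
  X = 243 + 4·31 = 367
Comparing — Policy A: X=579, Policy B: X=307, Policy C: X=367. Highest is 579 (Policy A).

579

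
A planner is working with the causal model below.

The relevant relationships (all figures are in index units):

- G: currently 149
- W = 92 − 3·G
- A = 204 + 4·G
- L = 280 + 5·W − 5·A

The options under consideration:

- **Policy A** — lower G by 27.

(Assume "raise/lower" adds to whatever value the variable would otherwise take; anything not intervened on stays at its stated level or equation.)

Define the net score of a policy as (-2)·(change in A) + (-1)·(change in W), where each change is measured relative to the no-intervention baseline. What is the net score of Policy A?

135

Baseline:
  G = 149
  W = 92 − 3·149 = -355
  A = 204 + 4·149 = 800
Policy A (G − 27):
  G = 149 − 27 = 122
  W = 92 − 3·122 = -274
  A = 204 + 4·122 = 692
ΔA = 692 − 800 = -108; ΔW = -274 − (-355) = 81
Score = (-2)·(-108) + (-1)·81 = 135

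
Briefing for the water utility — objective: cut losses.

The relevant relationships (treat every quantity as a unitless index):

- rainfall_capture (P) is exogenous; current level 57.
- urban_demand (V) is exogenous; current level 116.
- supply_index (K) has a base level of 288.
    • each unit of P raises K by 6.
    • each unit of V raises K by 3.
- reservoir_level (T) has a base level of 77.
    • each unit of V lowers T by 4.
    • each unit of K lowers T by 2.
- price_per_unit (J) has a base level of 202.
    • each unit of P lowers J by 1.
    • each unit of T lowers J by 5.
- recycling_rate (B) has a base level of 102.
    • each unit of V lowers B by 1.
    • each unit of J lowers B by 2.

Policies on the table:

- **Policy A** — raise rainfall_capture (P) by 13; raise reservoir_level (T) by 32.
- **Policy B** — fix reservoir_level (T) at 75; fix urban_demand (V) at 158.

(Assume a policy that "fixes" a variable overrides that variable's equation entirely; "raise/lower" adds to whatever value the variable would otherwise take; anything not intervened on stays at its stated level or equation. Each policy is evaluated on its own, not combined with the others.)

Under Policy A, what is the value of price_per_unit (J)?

Policy A (P + 13, T + 32):
  P = 57 + 13 = 70
  V = 116
  K = 288 + 6·70 + 3·116 = 1056
  T = 77 − 4·116 − 2·1056 (+32 from intervention) = -2467
  J = 202 − 70 − 5·(-2467) = 12467

12467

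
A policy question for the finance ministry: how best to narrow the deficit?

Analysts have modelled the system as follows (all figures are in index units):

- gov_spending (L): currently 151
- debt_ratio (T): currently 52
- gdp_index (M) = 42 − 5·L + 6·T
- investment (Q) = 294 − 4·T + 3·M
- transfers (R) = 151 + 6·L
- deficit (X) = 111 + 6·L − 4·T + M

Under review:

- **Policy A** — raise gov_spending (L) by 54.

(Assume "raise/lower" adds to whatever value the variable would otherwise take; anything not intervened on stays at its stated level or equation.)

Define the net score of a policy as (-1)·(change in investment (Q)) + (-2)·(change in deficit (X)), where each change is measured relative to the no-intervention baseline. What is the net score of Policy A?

702

Baseline:
  L = 151
  T = 52
  M = 42 − 5·151 + 6·52 = -401
  Q = 294 − 4·52 + 3·(-401) = -1117
  X = 111 + 6·151 − 4·52 + (-401) = 408
Policy A (L + 54):
  L = 151 + 54 = 205
  T = 52
  M = 42 − 5·205 + 6·52 = -671
  Q = 294 − 4·52 + 3·(-671) = -1927
  X = 111 + 6·205 − 4·52 + (-671) = 462
ΔQ = -1927 − (-1117) = -810; ΔX = 462 − 408 = 54
Score = (-1)·(-810) + (-2)·54 = 702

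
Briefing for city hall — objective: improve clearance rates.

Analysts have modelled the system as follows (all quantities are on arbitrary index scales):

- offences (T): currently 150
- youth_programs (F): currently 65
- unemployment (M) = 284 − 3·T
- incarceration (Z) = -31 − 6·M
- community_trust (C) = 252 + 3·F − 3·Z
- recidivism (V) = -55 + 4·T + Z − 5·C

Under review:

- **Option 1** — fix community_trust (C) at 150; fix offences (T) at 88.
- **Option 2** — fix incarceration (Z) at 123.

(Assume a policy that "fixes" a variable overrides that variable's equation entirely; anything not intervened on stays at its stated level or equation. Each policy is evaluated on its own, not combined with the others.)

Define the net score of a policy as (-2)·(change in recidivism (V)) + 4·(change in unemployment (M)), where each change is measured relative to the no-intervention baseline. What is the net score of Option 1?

Baseline:
  T = 150
  F = 65
  M = 284 − 3·150 = -166
  Z = -31 − 6·(-166) = 965
  C = 252 + 3·65 − 3·965 = -2448
  V = -55 + 4·150 + 965 − 5·(-2448) = 13750
Option 1 (C := 150, T := 88):
  T = 88
  F = 65
  M = 284 − 3·88 = 20
  Z = -31 − 6·20 = -151
  C = 150
  V = -55 + 4·88 + (-151) − 5·150 = -604
ΔV = -604 − 13750 = -14354; ΔM = 20 − (-166) = 186
Score = (-2)·(-14354) + 4·186 = 29452

29452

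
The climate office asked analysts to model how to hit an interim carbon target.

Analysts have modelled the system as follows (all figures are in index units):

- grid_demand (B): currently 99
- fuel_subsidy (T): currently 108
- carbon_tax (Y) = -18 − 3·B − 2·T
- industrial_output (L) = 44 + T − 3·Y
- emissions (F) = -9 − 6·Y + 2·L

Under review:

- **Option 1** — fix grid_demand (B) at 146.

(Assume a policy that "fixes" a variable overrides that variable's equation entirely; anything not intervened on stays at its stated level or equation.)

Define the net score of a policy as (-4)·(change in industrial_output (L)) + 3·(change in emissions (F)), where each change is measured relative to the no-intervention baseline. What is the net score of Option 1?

Baseline:
  B = 99
  T = 108
  Y = -18 − 3·99 − 2·108 = -531
  L = 44 + 108 − 3·(-531) = 1745
  F = -9 − 6·(-531) + 2·1745 = 6667
Option 1 (B := 146):
  B = 146
  T = 108
  Y = -18 − 3·146 − 2·108 = -672
  L = 44 + 108 − 3·(-672) = 2168
  F = -9 − 6·(-672) + 2·2168 = 8359
ΔL = 2168 − 1745 = 423; ΔF = 8359 − 6667 = 1692
Score = (-4)·423 + 3·1692 = 3384

3384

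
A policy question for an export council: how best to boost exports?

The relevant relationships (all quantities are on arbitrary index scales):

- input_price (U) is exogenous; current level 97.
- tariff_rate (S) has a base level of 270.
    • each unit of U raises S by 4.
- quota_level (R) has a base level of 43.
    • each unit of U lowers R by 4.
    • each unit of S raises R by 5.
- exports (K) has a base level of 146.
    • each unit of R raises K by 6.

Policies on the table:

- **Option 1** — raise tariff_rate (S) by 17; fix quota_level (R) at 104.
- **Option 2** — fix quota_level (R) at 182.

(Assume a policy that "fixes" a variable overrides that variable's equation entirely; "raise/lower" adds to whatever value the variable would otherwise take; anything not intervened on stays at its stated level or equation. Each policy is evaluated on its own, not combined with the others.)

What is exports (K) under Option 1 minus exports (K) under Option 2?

Option 1 (S + 17, R := 104):
  U = 97
  S = 270 + 4·97 (+17 from intervention) = 675
  R = 104
  K = 146 + 6·104 = 770
Option 2 (R := 182):
  U = 97
  S = 270 + 4·97 = 658
  R = 182
  K = 146 + 6·182 = 1238
K: 770 − 1238 = -468

-468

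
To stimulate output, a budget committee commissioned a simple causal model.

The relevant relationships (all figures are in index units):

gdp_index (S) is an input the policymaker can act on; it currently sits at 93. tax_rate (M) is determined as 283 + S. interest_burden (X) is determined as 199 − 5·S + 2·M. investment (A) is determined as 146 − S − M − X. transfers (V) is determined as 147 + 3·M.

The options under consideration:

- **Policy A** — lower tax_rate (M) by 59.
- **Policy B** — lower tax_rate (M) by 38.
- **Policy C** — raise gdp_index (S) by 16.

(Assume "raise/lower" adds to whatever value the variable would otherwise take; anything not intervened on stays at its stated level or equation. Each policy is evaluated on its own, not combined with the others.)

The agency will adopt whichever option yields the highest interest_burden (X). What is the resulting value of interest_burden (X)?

Policy A (M − 59):
  S = 93
  M = 283 + 93 (−59 from intervention) = 317
  X = 199 − 5·93 + 2·317 = 368
Policy B (M − 38):
  S = 93
  M = 283 + 93 (−38 from intervention) = 338
  X = 199 − 5·93 + 2·338 = 410
Policy C (S + 16):
  S = 93 + 16 = 109
  M = 283 + 109 = 392
  X = 199 − 5·109 + 2·392 = 438
Comparing — Policy A: X=368, Policy B: X=410, Policy C: X=438. Highest is 438 (Policy C).

438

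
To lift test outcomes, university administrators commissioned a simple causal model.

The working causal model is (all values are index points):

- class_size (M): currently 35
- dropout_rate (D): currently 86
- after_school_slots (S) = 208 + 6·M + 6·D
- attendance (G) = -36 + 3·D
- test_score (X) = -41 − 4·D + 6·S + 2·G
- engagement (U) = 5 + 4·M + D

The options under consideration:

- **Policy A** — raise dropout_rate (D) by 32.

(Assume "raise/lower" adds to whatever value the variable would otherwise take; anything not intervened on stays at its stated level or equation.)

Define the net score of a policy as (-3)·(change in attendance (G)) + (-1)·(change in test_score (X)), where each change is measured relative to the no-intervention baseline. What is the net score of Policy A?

-1504

Baseline:
  M = 35
  D = 86
  S = 208 + 6·35 + 6·86 = 934
  G = -36 + 3·86 = 222
  X = -41 − 4·86 + 6·934 + 2·222 = 5663
Policy A (D + 32):
  M = 35
  D = 86 + 32 = 118
  S = 208 + 6·35 + 6·118 = 1126
  G = -36 + 3·118 = 318
  X = -41 − 4·118 + 6·1126 + 2·318 = 6879
ΔG = 318 − 222 = 96; ΔX = 6879 − 5663 = 1216
Score = (-3)·96 + (-1)·1216 = -1504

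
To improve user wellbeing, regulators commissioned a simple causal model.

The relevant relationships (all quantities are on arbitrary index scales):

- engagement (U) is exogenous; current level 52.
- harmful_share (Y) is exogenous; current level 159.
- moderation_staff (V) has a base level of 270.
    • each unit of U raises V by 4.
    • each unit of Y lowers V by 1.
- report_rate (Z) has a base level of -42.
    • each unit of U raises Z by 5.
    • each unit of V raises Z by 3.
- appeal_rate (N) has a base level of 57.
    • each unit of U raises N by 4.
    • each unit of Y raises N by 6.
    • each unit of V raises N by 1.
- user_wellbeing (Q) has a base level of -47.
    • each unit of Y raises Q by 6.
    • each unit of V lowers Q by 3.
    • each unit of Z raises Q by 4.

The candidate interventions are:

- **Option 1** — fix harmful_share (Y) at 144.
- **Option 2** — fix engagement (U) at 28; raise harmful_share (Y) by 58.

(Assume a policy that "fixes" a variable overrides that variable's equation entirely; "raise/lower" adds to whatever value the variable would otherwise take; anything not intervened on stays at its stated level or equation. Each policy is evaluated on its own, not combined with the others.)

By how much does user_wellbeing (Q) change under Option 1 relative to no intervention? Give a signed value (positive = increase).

Baseline:
  U = 52
  Y = 159
  V = 270 + 4·52 − 159 = 319
  Z = -42 + 5·52 + 3·319 = 1175
  Q = -47 + 6·159 − 3·319 + 4·1175 = 4650
Option 1 (Y := 144):
  U = 52
  Y = 144
  V = 270 + 4·52 − 144 = 334
  Z = -42 + 5·52 + 3·334 = 1220
  Q = -47 + 6·144 − 3·334 + 4·1220 = 4695
Change in Q: 4695 − 4650 = 45

45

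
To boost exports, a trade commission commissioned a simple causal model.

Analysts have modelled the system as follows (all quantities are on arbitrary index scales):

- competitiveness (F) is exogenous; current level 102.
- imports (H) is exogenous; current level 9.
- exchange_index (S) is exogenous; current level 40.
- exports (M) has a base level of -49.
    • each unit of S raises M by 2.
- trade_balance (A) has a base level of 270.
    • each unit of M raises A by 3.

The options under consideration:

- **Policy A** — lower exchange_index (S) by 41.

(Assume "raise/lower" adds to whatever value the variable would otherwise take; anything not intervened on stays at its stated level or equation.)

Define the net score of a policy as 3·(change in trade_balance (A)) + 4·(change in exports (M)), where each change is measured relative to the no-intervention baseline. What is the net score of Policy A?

-1066

Baseline:
  S = 40
  M = -49 + 2·40 = 31
  A = 270 + 3·31 = 363
Policy A (S − 41):
  S = 40 − 41 = -1
  M = -49 + 2·(-1) = -51
  A = 270 + 3·(-51) = 117
ΔA = 117 − 363 = -246; ΔM = -51 − 31 = -82
Score = 3·(-246) + 4·(-82) = -1066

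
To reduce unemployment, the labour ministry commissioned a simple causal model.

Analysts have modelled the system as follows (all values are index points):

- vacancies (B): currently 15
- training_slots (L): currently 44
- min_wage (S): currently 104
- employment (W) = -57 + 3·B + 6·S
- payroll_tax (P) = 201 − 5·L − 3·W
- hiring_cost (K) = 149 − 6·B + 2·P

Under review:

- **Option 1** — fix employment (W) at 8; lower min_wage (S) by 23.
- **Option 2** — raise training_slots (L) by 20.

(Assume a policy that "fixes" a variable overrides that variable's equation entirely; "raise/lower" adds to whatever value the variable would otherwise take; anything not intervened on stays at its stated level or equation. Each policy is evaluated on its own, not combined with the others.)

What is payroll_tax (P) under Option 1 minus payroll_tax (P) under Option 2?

Option 1 (W := 8, S − 23):
  B = 15
  L = 44
  S = 104 − 23 = 81
  W = 8
  P = 201 − 5·44 − 3·8 = -43
Option 2 (L + 20):
  B = 15
  L = 44 + 20 = 64
  S = 104
  W = -57 + 3·15 + 6·104 = 612
  P = 201 − 5·64 − 3·612 = -1955
P: -43 − (-1955) = 1912

1912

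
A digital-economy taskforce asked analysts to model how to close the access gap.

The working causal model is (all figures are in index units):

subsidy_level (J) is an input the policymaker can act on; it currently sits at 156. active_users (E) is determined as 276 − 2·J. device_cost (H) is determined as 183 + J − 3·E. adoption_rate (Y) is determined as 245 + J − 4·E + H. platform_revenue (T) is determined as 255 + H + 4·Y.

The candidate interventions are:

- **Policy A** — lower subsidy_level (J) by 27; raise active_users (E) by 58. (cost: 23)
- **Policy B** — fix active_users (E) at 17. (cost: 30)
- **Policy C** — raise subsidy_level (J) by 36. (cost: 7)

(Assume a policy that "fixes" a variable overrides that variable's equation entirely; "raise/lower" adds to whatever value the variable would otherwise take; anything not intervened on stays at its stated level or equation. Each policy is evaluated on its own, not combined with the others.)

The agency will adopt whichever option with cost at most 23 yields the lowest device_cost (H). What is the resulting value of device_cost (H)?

Policy A (J − 27, E + 58):
  J = 156 − 27 = 129
  E = 276 − 2·129 (+58 from intervention) = 76
  H = 183 + 129 − 3·76 = 84
Policy C (J + 36):
  J = 156 + 36 = 192
  E = 276 − 2·192 = -108
  H = 183 + 192 − 3·(-108) = 699
Comparing — Policy A: H=84, Policy C: H=699. Lowest is 84 (Policy A).

84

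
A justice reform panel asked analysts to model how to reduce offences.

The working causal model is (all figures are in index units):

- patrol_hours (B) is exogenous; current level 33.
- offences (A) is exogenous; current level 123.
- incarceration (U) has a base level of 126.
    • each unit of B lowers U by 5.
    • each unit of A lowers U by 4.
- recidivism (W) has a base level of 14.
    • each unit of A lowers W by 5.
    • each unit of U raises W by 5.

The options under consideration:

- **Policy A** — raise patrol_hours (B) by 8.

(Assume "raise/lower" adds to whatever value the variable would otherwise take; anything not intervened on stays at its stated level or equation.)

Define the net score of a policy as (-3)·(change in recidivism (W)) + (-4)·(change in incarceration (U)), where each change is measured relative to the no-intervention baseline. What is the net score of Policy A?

Baseline:
  B = 33
  A = 123
  U = 126 − 5·33 − 4·123 = -531
  W = 14 − 5·123 + 5·(-531) = -3256
Policy A (B + 8):
  B = 33 + 8 = 41
  A = 123
  U = 126 − 5·41 − 4·123 = -571
  W = 14 − 5·123 + 5·(-571) = -3456
ΔW = -3456 − (-3256) = -200; ΔU = -571 − (-531) = -40
Score = (-3)·(-200) + (-4)·(-40) = 760

760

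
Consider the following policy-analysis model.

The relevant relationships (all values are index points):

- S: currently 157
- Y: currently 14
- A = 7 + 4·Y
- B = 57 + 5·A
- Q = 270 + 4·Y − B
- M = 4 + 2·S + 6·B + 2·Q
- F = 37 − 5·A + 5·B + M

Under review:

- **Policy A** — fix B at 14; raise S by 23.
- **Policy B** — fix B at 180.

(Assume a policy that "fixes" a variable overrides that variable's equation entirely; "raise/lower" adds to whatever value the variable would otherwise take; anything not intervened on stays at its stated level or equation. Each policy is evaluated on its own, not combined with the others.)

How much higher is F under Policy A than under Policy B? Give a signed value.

-1448

Policy A (B := 14, S + 23):
  S = 157 + 23 = 180
  Y = 14
  A = 7 + 4·14 = 63
  B = 14
  Q = 270 + 4·14 − 14 = 312
  M = 4 + 2·180 + 6·14 + 2·312 = 1072
  F = 37 − 5·63 + 5·14 + 1072 = 864
Policy B (B := 180):
  S = 157
  Y = 14
  A = 7 + 4·14 = 63
  B = 180
  Q = 270 + 4·14 − 180 = 146
  M = 4 + 2·157 + 6·180 + 2·146 = 1690
  F = 37 − 5·63 + 5·180 + 1690 = 2312
F: 864 − 2312 = -1448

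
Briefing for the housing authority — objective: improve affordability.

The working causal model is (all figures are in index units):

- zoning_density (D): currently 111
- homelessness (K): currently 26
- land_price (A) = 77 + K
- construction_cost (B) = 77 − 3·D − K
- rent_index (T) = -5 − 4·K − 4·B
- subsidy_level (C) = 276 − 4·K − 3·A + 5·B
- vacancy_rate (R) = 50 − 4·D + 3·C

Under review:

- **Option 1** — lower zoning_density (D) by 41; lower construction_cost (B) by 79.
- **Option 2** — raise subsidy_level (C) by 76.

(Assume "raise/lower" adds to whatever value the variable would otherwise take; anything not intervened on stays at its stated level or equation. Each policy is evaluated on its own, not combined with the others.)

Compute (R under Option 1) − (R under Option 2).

Option 1 (D − 41, B − 79):
  D = 111 − 41 = 70
  K = 26
  A = 77 + 26 = 103
  B = 77 − 3·70 − 26 (−79 from intervention) = -238
  C = 276 − 4·26 − 3·103 + 5·(-238) = -1327
  R = 50 − 4·70 + 3·(-1327) = -4211
Option 2 (C + 76):
  D = 111
  K = 26
  A = 77 + 26 = 103
  B = 77 − 3·111 − 26 = -282
  C = 276 − 4·26 − 3·103 + 5·(-282) (+76 from intervention) = -1471
  R = 50 − 4·111 + 3·(-1471) = -4807
R: -4211 − (-4807) = 596

596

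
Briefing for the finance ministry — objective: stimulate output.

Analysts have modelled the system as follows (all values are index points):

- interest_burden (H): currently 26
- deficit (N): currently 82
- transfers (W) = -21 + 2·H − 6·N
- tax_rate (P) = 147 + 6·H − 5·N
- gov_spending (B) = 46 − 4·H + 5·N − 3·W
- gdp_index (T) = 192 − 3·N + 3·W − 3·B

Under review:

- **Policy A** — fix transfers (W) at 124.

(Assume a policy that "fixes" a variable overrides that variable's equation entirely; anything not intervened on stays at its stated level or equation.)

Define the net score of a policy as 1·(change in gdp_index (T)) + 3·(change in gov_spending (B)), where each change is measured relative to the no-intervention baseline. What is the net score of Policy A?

1755

Baseline:
  H = 26
  N = 82
  W = -21 + 2·26 − 6·82 = -461
  B = 46 − 4·26 + 5·82 − 3·(-461) = 1735
  T = 192 − 3·82 + 3·(-461) − 3·1735 = -6642
Policy A (W := 124):
  H = 26
  N = 82
  W = 124
  B = 46 − 4·26 + 5·82 − 3·124 = -20
  T = 192 − 3·82 + 3·124 − 3·(-20) = 378
ΔT = 378 − (-6642) = 7020; ΔB = -20 − 1735 = -1755
Score = 1·7020 + 3·(-1755) = 1755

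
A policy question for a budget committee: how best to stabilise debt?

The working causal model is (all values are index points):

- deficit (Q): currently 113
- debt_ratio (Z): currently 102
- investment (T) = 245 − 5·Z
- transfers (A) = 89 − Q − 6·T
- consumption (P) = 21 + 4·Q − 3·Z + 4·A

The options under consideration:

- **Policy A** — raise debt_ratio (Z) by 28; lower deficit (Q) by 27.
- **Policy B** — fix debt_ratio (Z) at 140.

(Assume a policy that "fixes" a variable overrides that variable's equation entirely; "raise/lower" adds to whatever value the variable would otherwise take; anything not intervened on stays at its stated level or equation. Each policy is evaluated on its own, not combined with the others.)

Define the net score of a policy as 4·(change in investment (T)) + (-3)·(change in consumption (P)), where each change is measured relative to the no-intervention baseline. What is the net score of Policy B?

-14098

Baseline:
  Q = 113
  Z = 102
  T = 245 − 5·102 = -265
  A = 89 − 113 − 6·(-265) = 1566
  P = 21 + 4·113 − 3·102 + 4·1566 = 6431
Policy B (Z := 140):
  Q = 113
  Z = 140
  T = 245 − 5·140 = -455
  A = 89 − 113 − 6·(-455) = 2706
  P = 21 + 4·113 − 3·140 + 4·2706 = 10877
ΔT = -455 − (-265) = -190; ΔP = 10877 − 6431 = 4446
Score = 4·(-190) + (-3)·4446 = -14098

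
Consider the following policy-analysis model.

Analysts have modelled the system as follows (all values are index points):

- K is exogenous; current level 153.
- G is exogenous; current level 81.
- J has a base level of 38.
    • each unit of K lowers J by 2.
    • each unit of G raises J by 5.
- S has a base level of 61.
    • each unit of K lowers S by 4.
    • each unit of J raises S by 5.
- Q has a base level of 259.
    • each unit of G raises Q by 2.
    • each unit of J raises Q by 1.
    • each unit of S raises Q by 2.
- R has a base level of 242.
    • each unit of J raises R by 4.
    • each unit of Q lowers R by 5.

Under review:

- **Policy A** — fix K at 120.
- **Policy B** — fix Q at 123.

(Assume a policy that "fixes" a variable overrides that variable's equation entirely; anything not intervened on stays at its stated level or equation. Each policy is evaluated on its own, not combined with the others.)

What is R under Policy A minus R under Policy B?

Policy A (K := 120):
  K = 120
  G = 81
  J = 38 − 2·120 + 5·81 = 203
  S = 61 − 4·120 + 5·203 = 596
  Q = 259 + 2·81 + 203 + 2·596 = 1816
  R = 242 + 4·203 − 5·1816 = -8026
Policy B (Q := 123):
  K = 153
  G = 81
  J = 38 − 2·153 + 5·81 = 137
  S = 61 − 4·153 + 5·137 = 134
  Q = 123
  R = 242 + 4·137 − 5·123 = 175
R: -8026 − 175 = -8201

-8201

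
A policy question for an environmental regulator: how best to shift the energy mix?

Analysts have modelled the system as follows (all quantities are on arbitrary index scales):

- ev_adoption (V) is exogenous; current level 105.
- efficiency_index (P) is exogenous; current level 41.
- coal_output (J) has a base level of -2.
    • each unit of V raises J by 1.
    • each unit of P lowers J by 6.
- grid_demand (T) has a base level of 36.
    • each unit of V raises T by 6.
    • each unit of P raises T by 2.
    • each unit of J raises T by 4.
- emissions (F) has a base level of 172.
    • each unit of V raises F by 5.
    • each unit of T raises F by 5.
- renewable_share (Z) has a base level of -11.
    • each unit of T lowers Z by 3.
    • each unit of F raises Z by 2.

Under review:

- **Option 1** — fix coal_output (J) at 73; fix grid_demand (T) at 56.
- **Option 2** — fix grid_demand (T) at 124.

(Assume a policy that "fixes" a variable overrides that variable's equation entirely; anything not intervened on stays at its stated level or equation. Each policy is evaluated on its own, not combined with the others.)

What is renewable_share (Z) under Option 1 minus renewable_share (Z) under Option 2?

Option 1 (J := 73, T := 56):
  V = 105
  P = 41
  J = 73
  T = 56
  F = 172 + 5·105 + 5·56 = 977
  Z = -11 − 3·56 + 2·977 = 1775
Option 2 (T := 124):
  V = 105
  P = 41
  J = -2 + 105 − 6·41 = -143
  T = 124
  F = 172 + 5·105 + 5·124 = 1317
  Z = -11 − 3·124 + 2·1317 = 2251
Z: 1775 − 2251 = -476

-476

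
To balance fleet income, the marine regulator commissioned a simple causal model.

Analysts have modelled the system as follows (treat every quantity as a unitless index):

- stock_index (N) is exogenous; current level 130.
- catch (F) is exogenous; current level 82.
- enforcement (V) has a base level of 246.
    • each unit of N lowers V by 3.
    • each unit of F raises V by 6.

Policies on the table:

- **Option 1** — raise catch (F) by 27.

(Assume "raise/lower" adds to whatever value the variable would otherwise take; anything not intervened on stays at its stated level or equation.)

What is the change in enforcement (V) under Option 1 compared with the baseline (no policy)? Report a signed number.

162

Baseline:
  N = 130
  F = 82
  V = 246 − 3·130 + 6·82 = 348
Option 1 (F + 27):
  N = 130
  F = 82 + 27 = 109
  V = 246 − 3·130 + 6·109 = 510
Change in V: 510 − 348 = 162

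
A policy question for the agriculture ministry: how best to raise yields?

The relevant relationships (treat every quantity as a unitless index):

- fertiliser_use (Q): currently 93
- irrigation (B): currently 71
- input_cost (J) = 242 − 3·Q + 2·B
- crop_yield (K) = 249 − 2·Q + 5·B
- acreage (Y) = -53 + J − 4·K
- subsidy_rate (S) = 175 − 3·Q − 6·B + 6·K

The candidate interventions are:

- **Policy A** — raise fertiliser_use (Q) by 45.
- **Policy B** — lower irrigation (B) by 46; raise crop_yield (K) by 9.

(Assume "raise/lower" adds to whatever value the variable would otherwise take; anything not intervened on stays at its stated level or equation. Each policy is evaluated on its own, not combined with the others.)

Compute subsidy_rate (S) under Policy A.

Policy A (Q + 45):
  Q = 93 + 45 = 138
  B = 71
  K = 249 − 2·138 + 5·71 = 328
  S = 175 − 3·138 − 6·71 + 6·328 = 1303

1303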